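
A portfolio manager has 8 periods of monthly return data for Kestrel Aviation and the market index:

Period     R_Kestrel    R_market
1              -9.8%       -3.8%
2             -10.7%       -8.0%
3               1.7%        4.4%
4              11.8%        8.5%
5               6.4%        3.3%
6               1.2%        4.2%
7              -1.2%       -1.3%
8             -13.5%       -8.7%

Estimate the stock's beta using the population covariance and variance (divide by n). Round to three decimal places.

1.354

Mean R_i = (-9.8 − 10.7 + 1.7 + 11.8 + 6.4 + 1.2 − 1.2 − 13.5) / 8 = -1.7625%
Mean R_m = (-3.8 − 8.0 + 4.4 + 8.5 + 3.3 + 4.2 − 1.3 − 8.7) / 8 = -0.1750%
Σ(R_i − R̄_i)(R_m − R̄_m) = 373.3225  ⇒  Cov = 373.3225 / 8 = 46.6653
Σ(R_m − R̄_m)² = 275.7150  ⇒  Var(R_m) = 275.7150 / 8 = 34.4644
β = Cov / Var(R_m) = 46.6653 / 34.4644 = 1.3540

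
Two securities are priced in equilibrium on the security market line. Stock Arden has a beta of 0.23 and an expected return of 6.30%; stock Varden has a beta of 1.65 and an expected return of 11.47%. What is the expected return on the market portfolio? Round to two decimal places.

9.10%

Both satisfy E(R) = R_f + β·MRP, so the slope of the SML is
MRP = (11.47% − 6.30%) / (1.65 − 0.23) = 5.17% / 1.42 = 3.6408%
R_f = E(R_Arden) − β_Arden·MRP = 6.30% − 0.23 × 3.6408% = 5.4626%
E(R_m) = R_f + MRP = 5.4626% + 3.6408% = 9.10%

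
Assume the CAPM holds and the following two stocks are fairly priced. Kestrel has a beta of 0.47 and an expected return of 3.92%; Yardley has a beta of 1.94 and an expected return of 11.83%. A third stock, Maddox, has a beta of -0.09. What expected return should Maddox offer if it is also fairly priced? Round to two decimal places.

MRP (SML slope) = (11.83% − 3.92%) / (1.94 − 0.47) = 7.91% / 1.47 = 5.3810%
R_f (intercept) = 3.92% − 0.47 × 5.3810% = 1.3909%
E(R_Maddox) = R_f + β × MRP = 1.3909% + -0.09 × 5.3810% = 0.91%

0.91%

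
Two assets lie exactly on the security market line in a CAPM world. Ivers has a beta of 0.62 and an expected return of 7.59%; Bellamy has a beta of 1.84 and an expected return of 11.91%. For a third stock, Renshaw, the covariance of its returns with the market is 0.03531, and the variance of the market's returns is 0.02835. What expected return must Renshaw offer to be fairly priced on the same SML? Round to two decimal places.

9.80%

MRP = (11.91% − 7.59%) / (1.84 − 0.62) = 3.5410%
R_f = 7.59% − 0.62 × 3.5410% = 5.3946%
β_Renshaw = Cov / Var(R_m) = 0.03531 / 0.02835 = 1.2455
E(R_Renshaw) = R_f + β × MRP = 5.3946% + 1.2455 × 3.5410% = 9.80%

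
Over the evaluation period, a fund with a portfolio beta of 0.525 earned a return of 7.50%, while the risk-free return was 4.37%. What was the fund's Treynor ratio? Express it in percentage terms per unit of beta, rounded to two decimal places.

Treynor = (R_P − R_f) / β_P = (7.50% − 4.37%) / 0.5250 = 3.13% / 0.5250 = 5.96%

5.96%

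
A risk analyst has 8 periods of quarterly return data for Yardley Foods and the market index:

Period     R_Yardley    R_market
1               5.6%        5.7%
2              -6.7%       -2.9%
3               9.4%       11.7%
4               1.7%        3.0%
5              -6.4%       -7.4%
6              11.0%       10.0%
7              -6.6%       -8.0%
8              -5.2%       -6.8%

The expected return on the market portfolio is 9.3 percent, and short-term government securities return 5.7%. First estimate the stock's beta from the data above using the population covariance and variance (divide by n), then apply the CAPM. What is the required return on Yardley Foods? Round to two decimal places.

8.99%

Mean R_i = (5.6 − 6.7 + 9.4 + 1.7 − 6.4 + 11.0 − 6.6 − 5.2) / 8 = 0.3500%
Mean R_m = (5.7 − 2.9 + 11.7 + 3.0 − 7.4 + 10.0 − 8.0 − 6.8) / 8 = 0.6625%
Σ(R_i − R̄_i)(R_m − R̄_m) = 410.0950  ⇒  Cov = 410.0950 / 8 = 51.2619
Σ(R_m − R̄_m)² = 448.2788  ⇒  Var(R_m) = 448.2788 / 8 = 56.0349
β = Cov / Var(R_m) = 51.2619 / 56.0349 = 0.9148
MRP = 9.3% − 5.7% = 3.60%
E(R) = R_f + β × MRP = 5.7% + 0.9148 × 3.6% = 8.99%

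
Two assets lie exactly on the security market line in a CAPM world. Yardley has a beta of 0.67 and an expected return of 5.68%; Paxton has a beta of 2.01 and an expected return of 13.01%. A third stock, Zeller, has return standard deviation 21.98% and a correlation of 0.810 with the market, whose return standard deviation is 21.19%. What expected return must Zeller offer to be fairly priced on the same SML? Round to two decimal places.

MRP = (13.01% − 5.68%) / (2.01 − 0.67) = 5.4701%
R_f = 5.68% − 0.67 × 5.4701% = 2.0150%
β_Zeller = ρ·σ_i/σ_m = 0.810 × 21.98 / 21.19 = 0.8402
E(R_Zeller) = R_f + β × MRP = 2.0150% + 0.8402 × 5.4701% = 6.61%

6.61%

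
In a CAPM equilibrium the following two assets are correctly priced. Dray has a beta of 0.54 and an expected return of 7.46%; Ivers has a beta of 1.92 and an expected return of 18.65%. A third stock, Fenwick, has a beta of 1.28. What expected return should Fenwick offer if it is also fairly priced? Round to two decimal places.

13.46%

MRP (SML slope) = (18.65% − 7.46%) / (1.92 − 0.54) = 11.19% / 1.38 = 8.1087%
R_f (intercept) = 7.46% − 0.54 × 8.1087% = 3.0813%
E(R_Fenwick) = R_f + β × MRP = 3.0813% + 1.28 × 8.1087% = 13.46%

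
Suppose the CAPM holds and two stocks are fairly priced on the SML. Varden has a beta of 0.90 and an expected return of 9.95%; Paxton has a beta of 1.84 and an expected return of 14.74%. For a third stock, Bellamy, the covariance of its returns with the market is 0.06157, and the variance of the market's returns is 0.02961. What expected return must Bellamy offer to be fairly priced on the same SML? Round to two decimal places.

MRP = (14.74% − 9.95%) / (1.84 − 0.90) = 5.0957%
R_f = 9.95% − 0.90 × 5.0957% = 5.3639%
β_Bellamy = Cov / Var(R_m) = 0.06157 / 0.02961 = 2.0794
E(R_Bellamy) = R_f + β × MRP = 5.3639% + 2.0794 × 5.0957% = 15.96%

15.96%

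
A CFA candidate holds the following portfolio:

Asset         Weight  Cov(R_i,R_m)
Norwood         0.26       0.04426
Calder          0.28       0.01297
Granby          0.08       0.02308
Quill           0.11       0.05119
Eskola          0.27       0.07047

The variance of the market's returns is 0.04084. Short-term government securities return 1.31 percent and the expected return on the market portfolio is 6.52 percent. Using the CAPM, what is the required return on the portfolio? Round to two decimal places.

6.62%

β_Norwood = 0.04426 / 0.04084 = 1.0837
β_Calder = 0.01297 / 0.04084 = 0.3176
β_Granby = 0.02308 / 0.04084 = 0.5651
β_Quill = 0.05119 / 0.04084 = 1.2534
β_Eskola = 0.07047 / 0.04084 = 1.7255
β_P = Σ w_i β_i = 0.26×1.0837 + 0.28×0.3176 + 0.08×0.5651 + 0.11×1.2534 + 0.27×1.7255 = 1.0197
MRP = 6.52% − 1.31% = 5.21%
E(R_P) = R_f + β_P × MRP = 1.31% + 1.0197 × 5.21% = 6.62%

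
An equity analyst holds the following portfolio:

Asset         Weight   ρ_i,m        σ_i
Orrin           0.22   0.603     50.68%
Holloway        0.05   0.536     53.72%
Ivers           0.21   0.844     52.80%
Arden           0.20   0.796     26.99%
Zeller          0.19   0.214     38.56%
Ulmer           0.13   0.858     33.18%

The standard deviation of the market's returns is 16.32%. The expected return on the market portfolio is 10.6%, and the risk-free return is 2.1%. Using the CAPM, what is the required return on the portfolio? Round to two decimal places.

β_Orrin = 0.603 × 50.68% / 16.32% = 1.8726
β_Holloway = 0.536 × 53.72% / 16.32% = 1.7643
β_Ivers = 0.844 × 52.80% / 16.32% = 2.7306
β_Arden = 0.796 × 26.99% / 16.32% = 1.3164
β_Zeller = 0.214 × 38.56% / 16.32% = 0.5056
β_Ulmer = 0.858 × 33.18% / 16.32% = 1.7444
β_P = Σ w_i β_i = 0.22×1.8726 + 0.05×1.7643 + 0.21×2.7306 + 0.20×1.3164 + 0.19×0.5056 + 0.13×1.7444 = 1.6597
MRP = 10.6% − 2.1% = 8.50%
E(R_P) = R_f + β_P × MRP = 2.1% + 1.6597 × 8.5% = 16.21%

16.21%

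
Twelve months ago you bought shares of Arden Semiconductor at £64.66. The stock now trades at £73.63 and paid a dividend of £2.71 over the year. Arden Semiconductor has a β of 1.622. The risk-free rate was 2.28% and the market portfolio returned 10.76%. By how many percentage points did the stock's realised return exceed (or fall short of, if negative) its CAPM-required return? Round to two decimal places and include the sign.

Realised HPR = (P1 + D1 − P0) / P0 = (73.63 + 2.71 − 64.66) / 64.66 = 11.68 / 64.66 = 18.0637%
MRP = 10.76% − 2.28% = 8.48%
CAPM required = R_f + β·MRP = 2.28% + 1.622 × 8.48% = 16.03456%
α = realised − required = 18.0637% − 16.03456% = +2.03%

+2.03%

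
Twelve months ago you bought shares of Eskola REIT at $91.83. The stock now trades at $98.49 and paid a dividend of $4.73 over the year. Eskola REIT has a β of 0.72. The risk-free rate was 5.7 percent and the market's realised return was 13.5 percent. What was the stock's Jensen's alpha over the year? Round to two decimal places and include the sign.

+1.09%

Realised HPR = (P1 + D1 − P0) / P0 = (98.49 + 4.73 − 91.83) / 91.83 = 11.39 / 91.83 = 12.4034%
MRP = 13.5% − 5.7% = 7.80%
CAPM required = R_f + β·MRP = 5.7% + 0.72 × 7.8% = 11.3160%
α = realised − required = 12.4034% − 11.3160% = +1.09%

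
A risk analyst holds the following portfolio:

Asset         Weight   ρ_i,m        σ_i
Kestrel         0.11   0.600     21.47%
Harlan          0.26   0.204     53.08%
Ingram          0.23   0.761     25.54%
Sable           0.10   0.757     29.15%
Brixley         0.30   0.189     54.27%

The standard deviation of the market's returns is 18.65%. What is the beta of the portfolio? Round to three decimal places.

0.750

β_Kestrel = 0.600 × 21.47% / 18.65% = 0.6907
β_Harlan = 0.204 × 53.08% / 18.65% = 0.5806
β_Ingram = 0.761 × 25.54% / 18.65% = 1.0421
β_Sable = 0.757 × 29.15% / 18.65% = 1.1832
β_Brixley = 0.189 × 54.27% / 18.65% = 0.5500
β_P = Σ w_i β_i = 0.11×0.6907 + 0.26×0.5806 + 0.23×1.0421 + 0.10×1.1832 + 0.30×0.5500 = 0.7499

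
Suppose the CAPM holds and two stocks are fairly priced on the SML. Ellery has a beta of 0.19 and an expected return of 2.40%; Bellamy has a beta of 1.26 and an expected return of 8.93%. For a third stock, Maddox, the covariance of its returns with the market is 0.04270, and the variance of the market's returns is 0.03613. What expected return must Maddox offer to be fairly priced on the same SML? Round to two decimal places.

MRP = (8.93% − 2.40%) / (1.26 − 0.19) = 6.1028%
R_f = 2.40% − 0.19 × 6.1028% = 1.2405%
β_Maddox = Cov / Var(R_m) = 0.04270 / 0.03613 = 1.1818
E(R_Maddox) = R_f + β × MRP = 1.2405% + 1.1818 × 6.1028% = 8.45%

8.45%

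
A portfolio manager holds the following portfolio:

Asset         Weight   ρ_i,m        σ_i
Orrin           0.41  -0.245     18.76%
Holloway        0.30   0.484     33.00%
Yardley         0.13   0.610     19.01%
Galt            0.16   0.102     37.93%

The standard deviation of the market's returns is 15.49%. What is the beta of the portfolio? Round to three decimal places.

0.325

β_Orrin = -0.245 × 18.76% / 15.49% = -0.2967
β_Holloway = 0.484 × 33.00% / 15.49% = 1.0311
β_Yardley = 0.610 × 19.01% / 15.49% = 0.7486
β_Galt = 0.102 × 37.93% / 15.49% = 0.2498
β_P = Σ w_i β_i = 0.41×-0.2967 + 0.30×1.0311 + 0.13×0.7486 + 0.16×0.2498 = 0.3250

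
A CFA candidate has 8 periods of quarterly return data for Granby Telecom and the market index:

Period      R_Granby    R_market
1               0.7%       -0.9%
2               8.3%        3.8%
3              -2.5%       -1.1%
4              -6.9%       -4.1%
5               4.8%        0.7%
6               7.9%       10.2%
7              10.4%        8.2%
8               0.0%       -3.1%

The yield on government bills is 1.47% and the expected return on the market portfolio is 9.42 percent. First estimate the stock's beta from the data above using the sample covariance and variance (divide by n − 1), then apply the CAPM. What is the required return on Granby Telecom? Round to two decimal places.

9.47%

Mean R_i = (0.7 + 8.3 − 2.5 − 6.9 + 4.8 + 7.9 + 10.4 + 0.0) / 8 = 2.8375%
Mean R_m = (-0.9 + 3.8 − 1.1 − 4.1 + 0.7 + 10.2 + 8.2 − 3.1) / 8 = 1.7125%
Σ(R_i − R̄_i)(R_m − R̄_m) = 192.2963  ⇒  Cov = 192.2963 / 7 = 27.4709
Σ(R_m − R̄_m)² = 191.1888  ⇒  Var(R_m) = 191.1888 / 7 = 27.3127
β = Cov / Var(R_m) = 27.4709 / 27.3127 = 1.0058
MRP = 9.42% − 1.47% = 7.95%
E(R) = R_f + β × MRP = 1.47% + 1.0058 × 7.95% = 9.47%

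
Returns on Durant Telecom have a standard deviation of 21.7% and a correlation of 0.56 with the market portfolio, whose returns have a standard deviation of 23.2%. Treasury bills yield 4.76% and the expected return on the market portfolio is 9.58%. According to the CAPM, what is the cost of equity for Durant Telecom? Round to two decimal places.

7.28%

β = ρ × σ_i / σ_m = 0.56 × 21.7% / 23.2% = 0.5238
MRP = 9.58% − 4.76% = 4.82%
E(R) = 4.76% + 0.5238 × 4.82% = 7.28%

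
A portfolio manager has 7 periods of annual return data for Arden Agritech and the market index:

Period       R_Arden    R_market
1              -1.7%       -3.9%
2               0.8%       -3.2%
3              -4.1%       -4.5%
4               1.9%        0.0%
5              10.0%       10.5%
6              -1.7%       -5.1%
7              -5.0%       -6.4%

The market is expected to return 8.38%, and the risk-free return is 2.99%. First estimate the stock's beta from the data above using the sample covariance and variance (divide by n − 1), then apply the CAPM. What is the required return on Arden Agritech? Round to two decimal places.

7.53%

Mean R_i = (-1.7 + 0.8 − 4.1 + 1.9 + 10.0 − 1.7 − 5.0) / 7 = 0.0286%
Mean R_m = (-3.9 − 3.2 − 4.5 + 0.0 + 10.5 − 5.1 − 6.4) / 7 = -1.8000%
Σ(R_i − R̄_i)(R_m − R̄_m) = 168.5500  ⇒  Cov = 168.5500 / 6 = 28.0917
Σ(R_m − R̄_m)² = 200.2400  ⇒  Var(R_m) = 200.2400 / 6 = 33.3733
β = Cov / Var(R_m) = 28.0917 / 33.3733 = 0.8417
MRP = 8.38% − 2.99% = 5.39%
E(R) = R_f + β × MRP = 2.99% + 0.8417 × 5.39% = 7.53%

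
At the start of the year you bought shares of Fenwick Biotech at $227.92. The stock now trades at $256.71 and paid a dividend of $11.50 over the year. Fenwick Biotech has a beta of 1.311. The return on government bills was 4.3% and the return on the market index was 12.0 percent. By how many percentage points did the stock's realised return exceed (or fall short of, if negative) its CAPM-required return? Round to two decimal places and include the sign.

Realised HPR = (P1 + D1 − P0) / P0 = (256.71 + 11.50 − 227.92) / 227.92 = 40.29 / 227.92 = 17.6773%
MRP = 12.0% − 4.3% = 7.70%
CAPM required = R_f + β·MRP = 4.3% + 1.311 × 7.7% = 14.3947%
α = realised − required = 17.6773% − 14.3947% = +3.28%

+3.28%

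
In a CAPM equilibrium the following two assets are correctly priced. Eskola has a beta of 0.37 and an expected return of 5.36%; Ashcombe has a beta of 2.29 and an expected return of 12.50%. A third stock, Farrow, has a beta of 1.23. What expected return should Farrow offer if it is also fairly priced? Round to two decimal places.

MRP (SML slope) = (12.50% − 5.36%) / (2.29 − 0.37) = 7.14% / 1.92 = 3.7188%
R_f (intercept) = 5.36% − 0.37 × 3.7188% = 3.9840%
E(R_Farrow) = R_f + β × MRP = 3.9840% + 1.23 × 3.7188% = 8.56%

8.56%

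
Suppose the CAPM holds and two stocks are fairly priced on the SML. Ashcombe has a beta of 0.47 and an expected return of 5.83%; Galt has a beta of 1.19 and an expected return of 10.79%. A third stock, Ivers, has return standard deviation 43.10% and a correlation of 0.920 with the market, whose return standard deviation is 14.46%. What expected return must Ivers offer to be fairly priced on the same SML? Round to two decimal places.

21.48%

MRP = (10.79% − 5.83%) / (1.19 − 0.47) = 6.8889%
R_f = 5.83% − 0.47 × 6.8889% = 2.5922%
β_Ivers = ρ·σ_i/σ_m = 0.920 × 43.10 / 14.46 = 2.7422
E(R_Ivers) = R_f + β × MRP = 2.5922% + 2.7422 × 6.8889% = 21.48%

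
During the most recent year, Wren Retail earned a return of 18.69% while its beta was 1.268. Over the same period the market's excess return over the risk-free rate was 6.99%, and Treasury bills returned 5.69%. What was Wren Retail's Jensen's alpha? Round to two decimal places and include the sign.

CAPM benchmark = R_f + β(R_m − R_f) = 5.69% + 1.268 × 6.99% = 14.55332%
α = actual − benchmark = 18.69% − 14.55332% = +4.14%

+4.14%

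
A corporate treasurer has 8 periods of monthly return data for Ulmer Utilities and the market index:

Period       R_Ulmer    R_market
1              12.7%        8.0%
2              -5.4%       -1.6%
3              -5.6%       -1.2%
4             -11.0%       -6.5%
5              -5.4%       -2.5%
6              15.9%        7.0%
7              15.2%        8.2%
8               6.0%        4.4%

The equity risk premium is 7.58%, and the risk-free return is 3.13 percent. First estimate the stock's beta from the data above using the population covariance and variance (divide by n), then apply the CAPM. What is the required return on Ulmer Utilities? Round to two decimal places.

17.54%

Mean R_i = (12.7 − 5.4 − 5.6 − 11.0 − 5.4 + 15.9 + 15.2 + 6.0) / 8 = 2.8000%
Mean R_m = (8.0 − 1.6 − 1.2 − 6.5 − 2.5 + 7.0 + 8.2 + 4.4) / 8 = 1.9750%
Σ(R_i − R̄_i)(R_m − R̄_m) = 420.0600  ⇒  Cov = 420.0600 / 8 = 52.5075
Σ(R_m − R̄_m)² = 220.8950  ⇒  Var(R_m) = 220.8950 / 8 = 27.6119
β = Cov / Var(R_m) = 52.5075 / 27.6119 = 1.9016
E(R) = R_f + β × MRP = 3.13% + 1.9016 × 7.58% = 17.54%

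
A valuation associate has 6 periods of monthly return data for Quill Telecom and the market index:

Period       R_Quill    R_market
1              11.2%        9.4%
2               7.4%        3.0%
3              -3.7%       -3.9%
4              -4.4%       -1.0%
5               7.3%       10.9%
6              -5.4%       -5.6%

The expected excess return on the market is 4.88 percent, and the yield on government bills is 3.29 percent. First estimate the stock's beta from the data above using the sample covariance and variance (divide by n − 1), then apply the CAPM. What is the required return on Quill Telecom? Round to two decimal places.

Mean R_i = (11.2 + 7.4 − 3.7 − 4.4 + 7.3 − 5.4) / 6 = 2.0667%
Mean R_m = (9.4 + 3.0 − 3.9 − 1.0 + 10.9 − 5.6) / 6 = 2.1333%
Σ(R_i − R̄_i)(R_m − R̄_m) = 229.6667  ⇒  Cov = 229.6667 / 5 = 45.9333
Σ(R_m − R̄_m)² = 236.4333  ⇒  Var(R_m) = 236.4333 / 5 = 47.2867
β = Cov / Var(R_m) = 45.9333 / 47.2867 = 0.9714
E(R) = R_f + β × MRP = 3.29% + 0.9714 × 4.88% = 8.03%

8.03%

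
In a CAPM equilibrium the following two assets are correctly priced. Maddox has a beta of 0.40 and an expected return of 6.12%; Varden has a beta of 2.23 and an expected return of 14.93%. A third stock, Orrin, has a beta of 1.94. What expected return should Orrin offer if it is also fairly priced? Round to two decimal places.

13.53%

MRP (SML slope) = (14.93% − 6.12%) / (2.23 − 0.40) = 8.81% / 1.83 = 4.8142%
R_f (intercept) = 6.12% − 0.40 × 4.8142% = 4.1943%
E(R_Orrin) = R_f + β × MRP = 4.1943% + 1.94 × 4.8142% = 13.53%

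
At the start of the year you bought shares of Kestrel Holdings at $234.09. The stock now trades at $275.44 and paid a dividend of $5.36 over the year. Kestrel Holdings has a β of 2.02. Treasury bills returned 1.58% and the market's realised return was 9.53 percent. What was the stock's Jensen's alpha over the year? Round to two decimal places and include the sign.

+2.31%

Realised HPR = (P1 + D1 − P0) / P0 = (275.44 + 5.36 − 234.09) / 234.09 = 46.71 / 234.09 = 19.9539%
MRP = 9.53% − 1.58% = 7.95%
CAPM required = R_f + β·MRP = 1.58% + 2.02 × 7.95% = 17.6390%
α = realised − required = 19.9539% − 17.6390% = +2.31%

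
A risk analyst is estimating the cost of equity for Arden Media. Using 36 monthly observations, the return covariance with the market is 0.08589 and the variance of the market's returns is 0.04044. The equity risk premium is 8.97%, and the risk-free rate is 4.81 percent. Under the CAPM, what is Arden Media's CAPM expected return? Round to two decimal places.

β = Cov(R_i, R_m) / Var(R_m) = 0.08589 / 0.04044 = 2.1239
E(R) = R_f + β × MRP = 4.81% + 2.1239 × 8.97% = 23.86%

23.86%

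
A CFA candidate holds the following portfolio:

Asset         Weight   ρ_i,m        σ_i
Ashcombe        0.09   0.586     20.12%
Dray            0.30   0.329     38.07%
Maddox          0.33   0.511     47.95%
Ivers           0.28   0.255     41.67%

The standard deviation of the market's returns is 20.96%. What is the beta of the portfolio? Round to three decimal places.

β_Ashcombe = 0.586 × 20.12% / 20.96% = 0.5625
β_Dray = 0.329 × 38.07% / 20.96% = 0.5976
β_Maddox = 0.511 × 47.95% / 20.96% = 1.1690
β_Ivers = 0.255 × 41.67% / 20.96% = 0.5070
β_P = Σ w_i β_i = 0.09×0.5625 + 0.30×0.5976 + 0.33×1.1690 + 0.28×0.5070 = 0.7576

0.758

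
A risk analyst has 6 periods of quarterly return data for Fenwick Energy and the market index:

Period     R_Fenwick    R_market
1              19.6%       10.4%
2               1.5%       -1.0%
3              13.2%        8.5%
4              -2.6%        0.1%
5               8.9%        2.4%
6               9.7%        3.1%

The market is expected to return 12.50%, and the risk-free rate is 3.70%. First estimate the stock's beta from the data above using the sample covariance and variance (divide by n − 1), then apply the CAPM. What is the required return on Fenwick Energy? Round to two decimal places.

Mean R_i = (19.6 + 1.5 + 13.2 − 2.6 + 8.9 + 9.7) / 6 = 8.3833%
Mean R_m = (10.4 − 1.0 + 8.5 + 0.1 + 2.4 + 3.1) / 6 = 3.9167%
Σ(R_i − R̄_i)(R_m − R̄_m) = 168.7017  ⇒  Cov = 168.7017 / 5 = 33.7403
Σ(R_m − R̄_m)² = 104.7483  ⇒  Var(R_m) = 104.7483 / 5 = 20.9497
β = Cov / Var(R_m) = 33.7403 / 20.9497 = 1.6105
MRP = 12.50% − 3.70% = 8.80%
E(R) = R_f + β × MRP = 3.70% + 1.6105 × 8.80% = 17.87%

17.87%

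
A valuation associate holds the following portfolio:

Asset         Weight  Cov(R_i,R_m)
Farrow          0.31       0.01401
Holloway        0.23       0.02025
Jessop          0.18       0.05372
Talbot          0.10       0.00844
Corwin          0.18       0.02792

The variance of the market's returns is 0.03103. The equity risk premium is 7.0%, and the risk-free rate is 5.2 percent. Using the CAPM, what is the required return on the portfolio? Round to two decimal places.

β_Farrow = 0.01401 / 0.03103 = 0.4515
β_Holloway = 0.02025 / 0.03103 = 0.6526
β_Jessop = 0.05372 / 0.03103 = 1.7312
β_Talbot = 0.00844 / 0.03103 = 0.2720
β_Corwin = 0.02792 / 0.03103 = 0.8998
β_P = Σ w_i β_i = 0.31×0.4515 + 0.23×0.6526 + 0.18×1.7312 + 0.10×0.2720 + 0.18×0.8998 = 0.7908
E(R_P) = R_f + β_P × MRP = 5.2% + 0.7908 × 7.0% = 10.74%

10.74%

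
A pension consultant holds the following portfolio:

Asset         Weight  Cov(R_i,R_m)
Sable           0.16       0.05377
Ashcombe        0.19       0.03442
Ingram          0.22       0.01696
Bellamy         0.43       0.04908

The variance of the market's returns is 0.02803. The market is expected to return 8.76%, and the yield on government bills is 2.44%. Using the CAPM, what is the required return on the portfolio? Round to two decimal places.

β_Sable = 0.05377 / 0.02803 = 1.9183
β_Ashcombe = 0.03442 / 0.02803 = 1.2280
β_Ingram = 0.01696 / 0.02803 = 0.6051
β_Bellamy = 0.04908 / 0.02803 = 1.7510
β_P = Σ w_i β_i = 0.16×1.9183 + 0.19×1.2280 + 0.22×0.6051 + 0.43×1.7510 = 1.4263
MRP = 8.76% − 2.44% = 6.32%
E(R_P) = R_f + β_P × MRP = 2.44% + 1.4263 × 6.32% = 11.45%

11.45%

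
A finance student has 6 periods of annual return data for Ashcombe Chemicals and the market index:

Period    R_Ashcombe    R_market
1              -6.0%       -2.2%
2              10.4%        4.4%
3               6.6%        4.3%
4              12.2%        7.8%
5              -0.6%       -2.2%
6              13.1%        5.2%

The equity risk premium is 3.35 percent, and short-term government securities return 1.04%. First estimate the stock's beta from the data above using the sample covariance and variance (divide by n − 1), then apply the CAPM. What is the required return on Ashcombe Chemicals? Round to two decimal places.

Mean R_i = (-6.0 + 10.4 + 6.6 + 12.2 − 0.6 + 13.1) / 6 = 5.9500%
Mean R_m = (-2.2 + 4.4 + 4.3 + 7.8 − 2.2 + 5.2) / 6 = 2.8833%
Σ(R_i − R̄_i)(R_m − R̄_m) = 149.0050  ⇒  Cov = 149.0050 / 5 = 29.8010
Σ(R_m − R̄_m)² = 85.5283  ⇒  Var(R_m) = 85.5283 / 5 = 17.1057
β = Cov / Var(R_m) = 29.8010 / 17.1057 = 1.7422
E(R) = R_f + β × MRP = 1.04% + 1.7422 × 3.35% = 6.88%

6.88%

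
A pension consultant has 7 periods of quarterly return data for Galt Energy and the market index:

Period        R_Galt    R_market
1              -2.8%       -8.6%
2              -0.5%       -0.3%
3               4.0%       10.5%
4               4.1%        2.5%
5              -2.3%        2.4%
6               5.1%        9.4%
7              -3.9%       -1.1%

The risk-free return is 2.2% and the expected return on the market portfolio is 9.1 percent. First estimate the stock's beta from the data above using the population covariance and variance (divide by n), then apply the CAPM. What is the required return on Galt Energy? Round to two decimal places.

Mean R_i = (-2.8 − 0.5 + 4.0 + 4.1 − 2.3 + 5.1 − 3.9) / 7 = 0.5286%
Mean R_m = (-8.6 − 0.3 + 10.5 + 2.5 + 2.4 + 9.4 − 1.1) / 7 = 2.1143%
Σ(R_i − R̄_i)(R_m − R̄_m) = 115.3671  ⇒  Cov = 115.3671 / 7 = 16.4810
Σ(R_m − R̄_m)² = 254.5886  ⇒  Var(R_m) = 254.5886 / 7 = 36.3698
β = Cov / Var(R_m) = 16.4810 / 36.3698 = 0.4532
MRP = 9.1% − 2.2% = 6.90%
E(R) = R_f + β × MRP = 2.2% + 0.4532 × 6.9% = 5.33%

5.33%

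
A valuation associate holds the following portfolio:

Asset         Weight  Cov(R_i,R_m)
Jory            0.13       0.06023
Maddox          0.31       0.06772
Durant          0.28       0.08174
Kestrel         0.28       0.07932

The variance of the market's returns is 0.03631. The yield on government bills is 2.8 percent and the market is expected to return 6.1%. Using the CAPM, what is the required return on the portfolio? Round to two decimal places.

β_Jory = 0.06023 / 0.03631 = 1.6588
β_Maddox = 0.06772 / 0.03631 = 1.8651
β_Durant = 0.08174 / 0.03631 = 2.2512
β_Kestrel = 0.07932 / 0.03631 = 2.1845
β_P = Σ w_i β_i = 0.13×1.6588 + 0.31×1.8651 + 0.28×2.2512 + 0.28×2.1845 = 2.0358
MRP = 6.1% − 2.8% = 3.30%
E(R_P) = R_f + β_P × MRP = 2.8% + 2.0358 × 3.3% = 9.52%

9.52%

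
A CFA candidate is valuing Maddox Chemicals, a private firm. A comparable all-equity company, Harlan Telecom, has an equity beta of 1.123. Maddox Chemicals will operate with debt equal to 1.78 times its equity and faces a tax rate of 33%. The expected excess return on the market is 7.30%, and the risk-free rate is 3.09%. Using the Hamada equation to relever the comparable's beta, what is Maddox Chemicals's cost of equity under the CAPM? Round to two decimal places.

β_L = β_U × [1 + (1 − t)(D/E)] = 1.123 × [1 + (1 − 0.33) × 1.78]
    = 1.123 × [1 + 0.67 × 1.78] = 1.123 × 2.1926 = 2.4623
E(R) = R_f + β_L × MRP = 3.09% + 2.4623 × 7.30% = 21.06%

21.06%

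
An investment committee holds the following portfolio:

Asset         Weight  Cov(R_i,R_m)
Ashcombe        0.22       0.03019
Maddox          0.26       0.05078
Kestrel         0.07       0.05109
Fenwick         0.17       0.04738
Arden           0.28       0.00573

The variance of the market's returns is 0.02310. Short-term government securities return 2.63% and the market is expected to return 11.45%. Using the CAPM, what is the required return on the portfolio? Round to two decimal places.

β_Ashcombe = 0.03019 / 0.02310 = 1.3069
β_Maddox = 0.05078 / 0.02310 = 2.1983
β_Kestrel = 0.05109 / 0.02310 = 2.2117
β_Fenwick = 0.04738 / 0.02310 = 2.0511
β_Arden = 0.00573 / 0.02310 = 0.2481
β_P = Σ w_i β_i = 0.22×1.3069 + 0.26×2.1983 + 0.07×2.2117 + 0.17×2.0511 + 0.28×0.2481 = 1.4321
MRP = 11.45% − 2.63% = 8.82%
E(R_P) = R_f + β_P × MRP = 2.63% + 1.4321 × 8.82% = 15.26%

15.26%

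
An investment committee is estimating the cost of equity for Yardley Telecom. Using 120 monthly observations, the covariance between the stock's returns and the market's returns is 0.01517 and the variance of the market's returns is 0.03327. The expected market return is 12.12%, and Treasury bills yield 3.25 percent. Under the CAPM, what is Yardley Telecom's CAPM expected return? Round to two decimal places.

7.29%

β = Cov(R_i, R_m) / Var(R_m) = 0.01517 / 0.03327 = 0.4560
MRP = 12.12% − 3.25% = 8.87%
E(R) = R_f + β × MRP = 3.25% + 0.4560 × 8.87% = 7.29%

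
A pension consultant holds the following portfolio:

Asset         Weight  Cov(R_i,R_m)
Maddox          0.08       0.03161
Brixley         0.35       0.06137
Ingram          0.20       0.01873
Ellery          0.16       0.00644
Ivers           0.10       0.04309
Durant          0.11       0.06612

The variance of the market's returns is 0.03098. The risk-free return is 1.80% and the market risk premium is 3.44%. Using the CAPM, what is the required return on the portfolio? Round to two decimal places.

6.28%

β_Maddox = 0.03161 / 0.03098 = 1.0203
β_Brixley = 0.06137 / 0.03098 = 1.9810
β_Ingram = 0.01873 / 0.03098 = 0.6046
β_Ellery = 0.00644 / 0.03098 = 0.2079
β_Ivers = 0.04309 / 0.03098 = 1.3909
β_Durant = 0.06612 / 0.03098 = 2.1343
β_P = Σ w_i β_i = 0.08×1.0203 + 0.35×1.9810 + 0.20×0.6046 + 0.16×0.2079 + 0.10×1.3909 + 0.11×2.1343 = 1.3030
E(R_P) = R_f + β_P × MRP = 1.80% + 1.3030 × 3.44% = 6.28%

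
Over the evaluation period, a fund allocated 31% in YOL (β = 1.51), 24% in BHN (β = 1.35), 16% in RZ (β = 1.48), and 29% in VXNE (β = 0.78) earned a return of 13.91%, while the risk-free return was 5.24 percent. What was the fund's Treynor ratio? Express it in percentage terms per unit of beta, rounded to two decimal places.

6.91%

β_P = 0.31×1.51 + 0.24×1.35 + 0.16×1.48 + 0.29×0.78 = 1.2551
Treynor = (R_P − R_f) / β_P = (13.91% − 5.24%) / 1.2551 = 8.67% / 1.2551 = 6.91%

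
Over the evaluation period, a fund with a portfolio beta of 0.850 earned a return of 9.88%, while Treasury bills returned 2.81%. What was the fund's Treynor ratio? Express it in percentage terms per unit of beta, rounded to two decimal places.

8.32%

Treynor = (R_P − R_f) / β_P = (9.88% − 2.81%) / 0.8500 = 7.07% / 0.8500 = 8.32%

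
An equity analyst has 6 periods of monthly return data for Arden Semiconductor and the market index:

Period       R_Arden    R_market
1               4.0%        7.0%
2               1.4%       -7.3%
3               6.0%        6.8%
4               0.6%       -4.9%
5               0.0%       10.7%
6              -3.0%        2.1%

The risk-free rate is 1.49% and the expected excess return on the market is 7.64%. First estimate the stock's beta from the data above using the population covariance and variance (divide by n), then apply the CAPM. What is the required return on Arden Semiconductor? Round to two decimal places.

Mean R_i = (4.0 + 1.4 + 6.0 + 0.6 + 0.0 − 3.0) / 6 = 1.5000%
Mean R_m = (7.0 − 7.3 + 6.8 − 4.9 + 10.7 + 2.1) / 6 = 2.4000%
Σ(R_i − R̄_i)(R_m − R̄_m) = 27.7400  ⇒  Cov = 27.7400 / 6 = 4.6233
Σ(R_m − R̄_m)² = 256.8800  ⇒  Var(R_m) = 256.8800 / 6 = 42.8133
β = Cov / Var(R_m) = 4.6233 / 42.8133 = 0.1080
E(R) = R_f + β × MRP = 1.49% + 0.1080 × 7.64% = 2.32%

2.32%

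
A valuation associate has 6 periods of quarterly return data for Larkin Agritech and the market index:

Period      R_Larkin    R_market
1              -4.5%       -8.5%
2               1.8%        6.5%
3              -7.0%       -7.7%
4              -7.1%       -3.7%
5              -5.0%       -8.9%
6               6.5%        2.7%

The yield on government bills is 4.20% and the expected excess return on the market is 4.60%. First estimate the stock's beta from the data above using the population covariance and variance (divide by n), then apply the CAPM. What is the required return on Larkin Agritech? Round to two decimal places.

Mean R_i = (-4.5 + 1.8 − 7.0 − 7.1 − 5.0 + 6.5) / 6 = -2.5500%
Mean R_m = (-8.5 + 6.5 − 7.7 − 3.7 − 8.9 + 2.7) / 6 = -3.2667%
Σ(R_i − R̄_i)(R_m − R̄_m) = 142.1900  ⇒  Cov = 142.1900 / 6 = 23.6983
Σ(R_m − R̄_m)² = 209.9533  ⇒  Var(R_m) = 209.9533 / 6 = 34.9922
β = Cov / Var(R_m) = 23.6983 / 34.9922 = 0.6772
E(R) = R_f + β × MRP = 4.20% + 0.6772 × 4.60% = 7.32%

7.32%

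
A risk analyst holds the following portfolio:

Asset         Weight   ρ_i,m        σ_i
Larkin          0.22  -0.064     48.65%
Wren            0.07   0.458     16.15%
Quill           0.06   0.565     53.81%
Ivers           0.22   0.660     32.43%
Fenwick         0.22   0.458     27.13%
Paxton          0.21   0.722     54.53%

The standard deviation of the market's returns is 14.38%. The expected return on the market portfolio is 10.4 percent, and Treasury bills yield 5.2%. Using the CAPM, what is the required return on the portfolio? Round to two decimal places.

11.48%

β_Larkin = -0.064 × 48.65% / 14.38% = -0.2165
β_Wren = 0.458 × 16.15% / 14.38% = 0.5144
β_Quill = 0.565 × 53.81% / 14.38% = 2.1142
β_Ivers = 0.660 × 32.43% / 14.38% = 1.4884
β_Fenwick = 0.458 × 27.13% / 14.38% = 0.8641
β_Paxton = 0.722 × 54.53% / 14.38% = 2.7379
β_P = Σ w_i β_i = 0.22×-0.2165 + 0.07×0.5144 + 0.06×2.1142 + 0.22×1.4884 + 0.22×0.8641 + 0.21×2.7379 = 1.2077
MRP = 10.4% − 5.2% = 5.20%
E(R_P) = R_f + β_P × MRP = 5.2% + 1.2077 × 5.2% = 11.48%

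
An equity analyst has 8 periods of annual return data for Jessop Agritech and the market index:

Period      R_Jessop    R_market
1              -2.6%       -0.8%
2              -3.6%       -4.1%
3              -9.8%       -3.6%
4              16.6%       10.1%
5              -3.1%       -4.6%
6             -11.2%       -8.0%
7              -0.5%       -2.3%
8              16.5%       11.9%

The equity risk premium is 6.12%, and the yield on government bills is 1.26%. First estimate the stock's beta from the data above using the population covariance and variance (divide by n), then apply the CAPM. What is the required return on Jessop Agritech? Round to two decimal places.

Mean R_i = (-2.6 − 3.6 − 9.8 + 16.6 − 3.1 − 11.2 − 0.5 + 16.5) / 8 = 0.2875%
Mean R_m = (-0.8 − 4.1 − 3.6 + 10.1 − 4.6 − 8.0 − 2.3 + 11.9) / 8 = -0.1750%
Σ(R_i − R̄_i)(R_m − R̄_m) = 521.5425  ⇒  Cov = 521.5425 / 8 = 65.1928
Σ(R_m − R̄_m)² = 364.2350  ⇒  Var(R_m) = 364.2350 / 8 = 45.5294
β = Cov / Var(R_m) = 65.1928 / 45.5294 = 1.4319
E(R) = R_f + β × MRP = 1.26% + 1.4319 × 6.12% = 10.02%

10.02%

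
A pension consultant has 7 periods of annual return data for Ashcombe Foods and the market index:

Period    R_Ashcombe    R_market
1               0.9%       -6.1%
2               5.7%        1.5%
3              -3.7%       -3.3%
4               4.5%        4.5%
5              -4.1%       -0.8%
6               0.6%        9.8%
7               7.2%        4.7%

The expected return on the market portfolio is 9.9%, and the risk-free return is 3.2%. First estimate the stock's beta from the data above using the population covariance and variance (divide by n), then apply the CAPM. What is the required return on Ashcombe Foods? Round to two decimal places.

5.59%

Mean R_i = (0.9 + 5.7 − 3.7 + 4.5 − 4.1 + 0.6 + 7.2) / 7 = 1.5857%
Mean R_m = (-6.1 + 1.5 − 3.3 + 4.5 − 0.8 + 9.8 + 4.7) / 7 = 1.4714%
Σ(R_i − R̄_i)(R_m − R̄_m) = 62.1871  ⇒  Cov = 62.1871 / 7 = 8.8839
Σ(R_m − R̄_m)² = 174.2143  ⇒  Var(R_m) = 174.2143 / 7 = 24.8878
β = Cov / Var(R_m) = 8.8839 / 24.8878 = 0.3570
MRP = 9.9% − 3.2% = 6.70%
E(R) = R_f + β × MRP = 3.2% + 0.3570 × 6.7% = 5.59%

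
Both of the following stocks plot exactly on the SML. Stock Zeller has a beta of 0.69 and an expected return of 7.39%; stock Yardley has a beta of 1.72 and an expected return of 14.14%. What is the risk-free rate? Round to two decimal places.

Both satisfy E(R) = R_f + β·MRP, so the slope of the SML is
MRP = (14.14% − 7.39%) / (1.72 − 0.69) = 6.75% / 1.03 = 6.5534%
R_f = E(R_Zeller) − β_Zeller·MRP = 7.39% − 0.69 × 6.5534% = 2.8682%

2.87%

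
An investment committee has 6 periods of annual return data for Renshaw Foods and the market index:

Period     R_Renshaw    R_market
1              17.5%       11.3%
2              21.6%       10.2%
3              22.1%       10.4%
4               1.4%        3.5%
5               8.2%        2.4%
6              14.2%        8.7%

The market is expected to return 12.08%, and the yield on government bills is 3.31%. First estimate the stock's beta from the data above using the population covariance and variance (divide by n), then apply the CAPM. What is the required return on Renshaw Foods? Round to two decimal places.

19.75%

Mean R_i = (17.5 + 21.6 + 22.1 + 1.4 + 8.2 + 14.2) / 6 = 14.1667%
Mean R_m = (11.3 + 10.2 + 10.4 + 3.5 + 2.4 + 8.7) / 6 = 7.7500%
Σ(R_i − R̄_i)(R_m − R̄_m) = 137.2800  ⇒  Cov = 137.2800 / 6 = 22.8800
Σ(R_m − R̄_m)² = 73.2150  ⇒  Var(R_m) = 73.2150 / 6 = 12.2025
β = Cov / Var(R_m) = 22.8800 / 12.2025 = 1.8750
MRP = 12.08% − 3.31% = 8.77%
E(R) = R_f + β × MRP = 3.31% + 1.8750 × 8.77% = 19.75%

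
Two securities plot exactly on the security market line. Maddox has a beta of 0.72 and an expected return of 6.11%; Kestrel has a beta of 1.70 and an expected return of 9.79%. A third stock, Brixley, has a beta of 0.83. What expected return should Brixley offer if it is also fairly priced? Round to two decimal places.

MRP (SML slope) = (9.79% − 6.11%) / (1.70 − 0.72) = 3.68% / 0.98 = 3.7551%
R_f (intercept) = 6.11% − 0.72 × 3.7551% = 3.4063%
E(R_Brixley) = R_f + β × MRP = 3.4063% + 0.83 × 3.7551% = 6.52%

6.52%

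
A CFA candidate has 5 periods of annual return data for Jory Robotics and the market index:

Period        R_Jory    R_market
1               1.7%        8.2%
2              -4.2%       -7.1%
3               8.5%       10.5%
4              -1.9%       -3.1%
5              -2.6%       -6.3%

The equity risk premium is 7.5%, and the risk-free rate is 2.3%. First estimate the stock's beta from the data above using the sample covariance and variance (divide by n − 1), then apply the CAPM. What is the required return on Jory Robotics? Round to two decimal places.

6.50%

Mean R_i = (1.7 − 4.2 + 8.5 − 1.9 − 2.6) / 5 = 0.3000%
Mean R_m = (8.2 − 7.1 + 10.5 − 3.1 − 6.3) / 5 = 0.4400%
Σ(R_i − R̄_i)(R_m − R̄_m) = 154.6200  ⇒  Cov = 154.6200 / 4 = 38.6550
Σ(R_m − R̄_m)² = 276.2320  ⇒  Var(R_m) = 276.2320 / 4 = 69.0580
β = Cov / Var(R_m) = 38.6550 / 69.0580 = 0.5597
E(R) = R_f + β × MRP = 2.3% + 0.5597 × 7.5% = 6.50%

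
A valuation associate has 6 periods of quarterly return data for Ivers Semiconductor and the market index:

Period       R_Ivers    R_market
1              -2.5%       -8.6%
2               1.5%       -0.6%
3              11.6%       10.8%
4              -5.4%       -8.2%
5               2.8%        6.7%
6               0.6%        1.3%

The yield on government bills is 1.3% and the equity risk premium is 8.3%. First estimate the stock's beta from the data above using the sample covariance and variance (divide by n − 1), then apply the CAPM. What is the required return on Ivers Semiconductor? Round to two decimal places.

Mean R_i = (-2.5 + 1.5 + 11.6 − 5.4 + 2.8 + 0.6) / 6 = 1.4333%
Mean R_m = (-8.6 − 0.6 + 10.8 − 8.2 + 6.7 + 1.3) / 6 = 0.2333%
Σ(R_i − R̄_i)(R_m − R̄_m) = 207.6933  ⇒  Cov = 207.6933 / 5 = 41.5387
Σ(R_m − R̄_m)² = 304.4533  ⇒  Var(R_m) = 304.4533 / 5 = 60.8907
β = Cov / Var(R_m) = 41.5387 / 60.8907 = 0.6822
E(R) = R_f + β × MRP = 1.3% + 0.6822 × 8.3% = 6.96%

6.96%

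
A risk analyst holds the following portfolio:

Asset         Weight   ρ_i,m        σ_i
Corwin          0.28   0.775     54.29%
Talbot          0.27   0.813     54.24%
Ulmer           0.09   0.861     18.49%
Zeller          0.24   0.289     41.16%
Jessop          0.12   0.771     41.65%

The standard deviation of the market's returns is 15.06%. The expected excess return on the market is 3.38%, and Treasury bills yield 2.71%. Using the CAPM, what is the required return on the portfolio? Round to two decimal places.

β_Corwin = 0.775 × 54.29% / 15.06% = 2.7938
β_Talbot = 0.813 × 54.24% / 15.06% = 2.9281
β_Ulmer = 0.861 × 18.49% / 15.06% = 1.0571
β_Zeller = 0.289 × 41.16% / 15.06% = 0.7899
β_Jessop = 0.771 × 41.65% / 15.06% = 2.1323
β_P = Σ w_i β_i = 0.28×2.7938 + 0.27×2.9281 + 0.09×1.0571 + 0.24×0.7899 + 0.12×2.1323 = 2.1134
E(R_P) = R_f + β_P × MRP = 2.71% + 2.1134 × 3.38% = 9.85%

9.85%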